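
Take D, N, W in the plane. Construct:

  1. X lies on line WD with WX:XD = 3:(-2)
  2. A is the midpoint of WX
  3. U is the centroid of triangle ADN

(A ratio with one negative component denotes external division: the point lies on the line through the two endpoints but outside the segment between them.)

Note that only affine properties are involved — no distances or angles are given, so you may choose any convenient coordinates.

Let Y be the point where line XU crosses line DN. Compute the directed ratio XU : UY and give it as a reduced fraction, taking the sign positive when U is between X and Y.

Work in coordinates with D = (0, 0), N = (1, 0), W = (0, 1).
1. X lies on line WD with WX:XD = 3:(-2) ⇒ X = (0, -2)
2. A is the midpoint of WX ⇒ A = (0, -1/2)
3. U is the centroid of triangle ADN ⇒ U = (1/3, -1/6)
line XU meets DN at Y = (4/11, 0)
U = X + t·(Y−X) with t = 11/12, so XU:UY = 11/12:1/12

XU:UY = 11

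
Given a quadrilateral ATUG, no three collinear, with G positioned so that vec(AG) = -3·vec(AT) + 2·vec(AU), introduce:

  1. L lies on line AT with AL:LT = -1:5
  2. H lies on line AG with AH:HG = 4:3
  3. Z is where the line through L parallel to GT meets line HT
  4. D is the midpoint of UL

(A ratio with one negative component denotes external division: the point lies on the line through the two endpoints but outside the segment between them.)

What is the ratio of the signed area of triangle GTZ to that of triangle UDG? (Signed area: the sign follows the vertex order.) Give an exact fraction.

Choose coordinates A = (0, 0), T = (1, 0), U = (0, 1), G = (-3, 2).
1. L lies on line AT with AL:LT = -1:5 ⇒ L = (-1/4, 0)
2. H lies on line AG with AH:HG = 4:3 ⇒ H = (-12/7, 8/7)
3. Z is where the line through L parallel to GT meets line HT ⇒ Z = (-83/12, 10/3)
4. D is the midpoint of UL ⇒ D = (-1/8, 1/2)
2·[GTZ] = -5/2, 2·[UDG] = -13/8
[GTZ]:[UDG] = -5/2:-13/8 = 20/13

[GTZ]:[UDG] = 20/13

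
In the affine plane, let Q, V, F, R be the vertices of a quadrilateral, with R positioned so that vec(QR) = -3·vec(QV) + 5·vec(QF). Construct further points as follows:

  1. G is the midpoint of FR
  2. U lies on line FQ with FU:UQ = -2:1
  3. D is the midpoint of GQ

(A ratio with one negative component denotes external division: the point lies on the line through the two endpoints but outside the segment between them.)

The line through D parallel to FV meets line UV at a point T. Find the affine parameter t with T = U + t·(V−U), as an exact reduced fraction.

t = 7/8

Choose coordinates Q = (0, 0), V = (1, 0), F = (0, 1), R = (-3, 5).
1. G is the midpoint of FR ⇒ G = (-3/2, 3)
2. U lies on line FQ with FU:UQ = -2:1 ⇒ U = (0, -1)
3. D is the midpoint of GQ ⇒ D = (-3/4, 3/2)
through D parallel to FV: direction (1, -1); meets UV at T = (7/8, -1/8)
T = U + t·(V−U) with t = 7/8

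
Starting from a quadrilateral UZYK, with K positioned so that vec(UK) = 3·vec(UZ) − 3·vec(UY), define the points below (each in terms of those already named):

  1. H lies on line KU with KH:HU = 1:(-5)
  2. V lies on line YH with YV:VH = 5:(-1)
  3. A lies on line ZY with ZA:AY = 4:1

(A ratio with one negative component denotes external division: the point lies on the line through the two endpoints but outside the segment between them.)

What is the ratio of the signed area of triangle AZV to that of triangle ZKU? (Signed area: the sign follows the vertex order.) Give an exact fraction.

[AZV]:[ZKU] = 1/3

Choose coordinates U = (0, 0), Z = (1, 0), Y = (0, 1), K = (3, -3).
1. H lies on line KU with KH:HU = 1:(-5) ⇒ H = (15/4, -15/4)
2. V lies on line YH with YV:VH = 5:(-1) ⇒ V = (75/16, -79/16)
3. A lies on line ZY with ZA:AY = 4:1 ⇒ A = (1/5, 4/5)
2·[AZV] = -1, 2·[ZKU] = -3
[AZV]:[ZKU] = -1:-3 = 1/3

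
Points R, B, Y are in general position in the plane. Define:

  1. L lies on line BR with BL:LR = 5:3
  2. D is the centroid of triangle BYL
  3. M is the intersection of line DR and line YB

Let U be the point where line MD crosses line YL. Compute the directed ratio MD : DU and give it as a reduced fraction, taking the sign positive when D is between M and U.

Choose coordinates R = (0, 0), B = (1, 0), Y = (0, 1).
1. L lies on line BR with BL:LR = 5:3 ⇒ L = (3/8, 0)
2. D is the centroid of triangle BYL ⇒ D = (11/24, 1/3)
3. M is the intersection of line DR and line YB ⇒ M = (11/19, 8/19)
line MD meets YL at U = (33/112, 3/14)
D = M + t·(U−M) with t = 14/33, so MD:DU = 14/33:19/33

MD:DU = 14/19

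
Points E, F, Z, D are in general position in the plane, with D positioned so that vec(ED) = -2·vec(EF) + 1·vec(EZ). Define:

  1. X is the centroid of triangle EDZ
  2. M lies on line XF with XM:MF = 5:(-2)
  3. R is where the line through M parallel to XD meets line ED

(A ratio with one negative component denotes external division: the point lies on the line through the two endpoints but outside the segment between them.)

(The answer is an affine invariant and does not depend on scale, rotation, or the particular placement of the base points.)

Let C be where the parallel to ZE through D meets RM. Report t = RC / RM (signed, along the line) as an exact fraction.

t = -15/22

Choose coordinates E = (0, 0), F = (1, 0), Z = (0, 1), D = (-2, 1).
1. X is the centroid of triangle EDZ ⇒ X = (-2/3, 2/3)
2. M lies on line XF with XM:MF = 5:(-2) ⇒ M = (19/9, -4/9)
3. R is where the line through M parallel to XD meets line ED ⇒ R = (-1/3, 1/6)
through D parallel to ZE: direction (0, -1); meets RM at C = (-2, 7/12)
C = R + t·(M−R) with t = -15/22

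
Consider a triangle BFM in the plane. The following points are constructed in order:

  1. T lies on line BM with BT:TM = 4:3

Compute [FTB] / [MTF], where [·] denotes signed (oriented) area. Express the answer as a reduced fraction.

Assign B = (0, 0), F = (1, 0), M = (0, 1) — the answer is frame-independent, so this choice is without loss of generality.
1. T lies on line BM with BT:TM = 4:3 ⇒ T = (0, 4/7)
2·[FTB] = 4/7, 2·[MTF] = 3/7
[FTB]:[MTF] = 4/7:3/7 = 4/3

[FTB]:[MTF] = 4/3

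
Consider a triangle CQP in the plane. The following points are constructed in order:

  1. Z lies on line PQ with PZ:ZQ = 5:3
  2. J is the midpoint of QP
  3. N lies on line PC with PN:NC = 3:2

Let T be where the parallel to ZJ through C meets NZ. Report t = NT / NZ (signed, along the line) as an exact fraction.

Set C = (0, 0), Q = (1, 0), P = (0, 1); any affine frame gives the same invariant.
1. Z lies on line PQ with PZ:ZQ = 5:3 ⇒ Z = (5/8, 3/8)
2. J is the midpoint of QP ⇒ J = (1/2, 1/2)
3. N lies on line PC with PN:NC = 3:2 ⇒ N = (0, 2/5)
through C parallel to ZJ: direction (-1/8, 1/8); meets NZ at T = (-5/12, 5/12)
T = N + t·(Z−N) with t = -2/3

t = -2/3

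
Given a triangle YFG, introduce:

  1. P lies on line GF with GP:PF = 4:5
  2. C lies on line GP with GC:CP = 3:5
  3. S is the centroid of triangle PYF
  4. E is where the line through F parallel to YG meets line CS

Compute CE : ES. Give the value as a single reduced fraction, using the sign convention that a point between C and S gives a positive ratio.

Work in coordinates with Y = (0, 0), F = (1, 0), G = (0, 1).
1. P lies on line GF with GP:PF = 4:5 ⇒ P = (4/9, 5/9)
2. C lies on line GP with GC:CP = 3:5 ⇒ C = (1/6, 5/6)
3. S is the centroid of triangle PYF ⇒ S = (13/27, 5/27)
4. E is where the line through F parallel to YG meets line CS ⇒ E = (1, -15/17)
E = C + t·(S−C) with t = 45/17, so CE:ES = t:(1−t) = 45/17:-28/17

CE:ES = -45/28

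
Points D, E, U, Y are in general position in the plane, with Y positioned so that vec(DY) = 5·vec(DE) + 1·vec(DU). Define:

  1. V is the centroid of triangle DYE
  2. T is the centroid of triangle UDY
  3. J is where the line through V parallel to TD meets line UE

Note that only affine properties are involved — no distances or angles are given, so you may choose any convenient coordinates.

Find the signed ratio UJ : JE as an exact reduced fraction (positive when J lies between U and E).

Work in coordinates with D = (0, 0), E = (1, 0), U = (0, 1), Y = (5, 1).
1. V is the centroid of triangle DYE ⇒ V = (2, 1/3)
2. T is the centroid of triangle UDY ⇒ T = (5/3, 2/3)
3. J is where the line through V parallel to TD meets line UE ⇒ J = (22/21, -1/21)
J = U + t·(E−U) with t = 22/21, so UJ:JE = t:(1−t) = 22/21:-1/21

UJ:JE = -22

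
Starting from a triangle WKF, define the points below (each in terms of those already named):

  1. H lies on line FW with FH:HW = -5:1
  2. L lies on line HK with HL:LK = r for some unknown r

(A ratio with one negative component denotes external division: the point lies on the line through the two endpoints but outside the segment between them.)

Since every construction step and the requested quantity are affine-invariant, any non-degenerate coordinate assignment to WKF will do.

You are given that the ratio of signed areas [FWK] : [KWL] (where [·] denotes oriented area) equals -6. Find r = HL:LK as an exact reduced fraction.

r = -5/2

Assign W = (0, 0), K = (1, 0), F = (0, 1) — the answer is frame-independent, so this choice is without loss of generality.
1. H lies on line FW with FH:HW = -5:1 ⇒ H = (0, -1/4)
2. With HL:LK = r, write λ = r/(r+1) so L = H + λ·(K−H); L is affine-linear in λ
Every point depending on L is an affine combination of L and λ-independent points, so each such coordinate is linear in λ; the λ² term in each signed area is a multiple of (K−H)×(K−H) = 0, so 2·[FWK] and 2·[KWL] are each linear in λ. Evaluating at λ=0 and λ=1:
  2·[FWK] = 1,   2·[KWL] = -1/4·λ + 1/4
So [FWK]:[KWL] = (1) / (-1/4·λ + 1/4). Setting this equal to -6:
  1 = -6·(-1/4·λ + 1/4)  ⇒  λ = 5/3
Then r = λ/(1−λ) = (5/3)/(-2/3) = -5/2. Check: with r = -5/2, L = (5/3, 1/6) and [FWK]:[KWL] = -6 as required.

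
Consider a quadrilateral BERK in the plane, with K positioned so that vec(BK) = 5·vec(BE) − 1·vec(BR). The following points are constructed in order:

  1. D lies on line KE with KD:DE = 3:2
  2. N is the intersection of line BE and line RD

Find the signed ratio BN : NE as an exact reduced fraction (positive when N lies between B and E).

BN:NE = -13/6

Work in coordinates with B = (0, 0), E = (1, 0), R = (0, 1), K = (5, -1).
1. D lies on line KE with KD:DE = 3:2 ⇒ D = (13/5, -2/5)
2. N is the intersection of line BE and line RD ⇒ N = (13/7, 0)
N = B + t·(E−B) with t = 13/7, so BN:NE = t:(1−t) = 13/7:-6/7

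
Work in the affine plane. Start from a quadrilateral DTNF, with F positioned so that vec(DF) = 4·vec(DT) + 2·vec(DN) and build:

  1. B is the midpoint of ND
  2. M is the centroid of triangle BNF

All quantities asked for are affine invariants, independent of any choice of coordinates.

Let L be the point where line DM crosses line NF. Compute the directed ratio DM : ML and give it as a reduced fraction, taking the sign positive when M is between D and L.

DM:ML = 5

Set D = (0, 0), T = (1, 0), N = (0, 1), F = (4, 2); any affine frame gives the same invariant.
1. B is the midpoint of ND ⇒ B = (0, 1/2)
2. M is the centroid of triangle BNF ⇒ M = (4/3, 7/6)
line DM meets NF at L = (8/5, 7/5)
M = D + t·(L−D) with t = 5/6, so DM:ML = 5/6:1/6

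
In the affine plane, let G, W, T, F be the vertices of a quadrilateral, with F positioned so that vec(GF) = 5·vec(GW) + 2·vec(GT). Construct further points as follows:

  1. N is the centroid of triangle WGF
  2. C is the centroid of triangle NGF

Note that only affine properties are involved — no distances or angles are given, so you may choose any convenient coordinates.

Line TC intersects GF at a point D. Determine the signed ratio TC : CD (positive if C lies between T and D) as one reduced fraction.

TC:CD = -47/2

Work in coordinates with G = (0, 0), W = (1, 0), T = (0, 1), F = (5, 2).
1. N is the centroid of triangle WGF ⇒ N = (2, 2/3)
2. C is the centroid of triangle NGF ⇒ C = (7/3, 8/9)
line TC meets GF at D = (105/47, 42/47)
C = T + t·(D−T) with t = 47/45, so TC:CD = 47/45:-2/45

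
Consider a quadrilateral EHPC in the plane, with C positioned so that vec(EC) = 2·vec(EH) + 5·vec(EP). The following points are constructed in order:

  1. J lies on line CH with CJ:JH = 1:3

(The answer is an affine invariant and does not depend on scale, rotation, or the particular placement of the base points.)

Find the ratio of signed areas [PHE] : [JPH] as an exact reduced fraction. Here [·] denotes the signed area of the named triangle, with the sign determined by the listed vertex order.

[PHE]:[JPH] = -2/9

Work in coordinates with E = (0, 0), H = (1, 0), P = (0, 1), C = (2, 5).
1. J lies on line CH with CJ:JH = 1:3 ⇒ J = (7/4, 15/4)
2·[PHE] = -1, 2·[JPH] = 9/2
[PHE]:[JPH] = -1:9/2 = -2/9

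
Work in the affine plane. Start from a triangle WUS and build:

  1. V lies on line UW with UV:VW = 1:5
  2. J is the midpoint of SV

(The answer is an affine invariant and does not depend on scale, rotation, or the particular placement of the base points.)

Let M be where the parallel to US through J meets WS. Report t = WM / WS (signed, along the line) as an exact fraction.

t = 11/12

Assign W = (0, 0), U = (1, 0), S = (0, 1) — the answer is frame-independent, so this choice is without loss of generality.
1. V lies on line UW with UV:VW = 1:5 ⇒ V = (5/6, 0)
2. J is the midpoint of SV ⇒ J = (5/12, 1/2)
through J parallel to US: direction (-1, 1); meets WS at M = (0, 11/12)
M = W + t·(S−W) with t = 11/12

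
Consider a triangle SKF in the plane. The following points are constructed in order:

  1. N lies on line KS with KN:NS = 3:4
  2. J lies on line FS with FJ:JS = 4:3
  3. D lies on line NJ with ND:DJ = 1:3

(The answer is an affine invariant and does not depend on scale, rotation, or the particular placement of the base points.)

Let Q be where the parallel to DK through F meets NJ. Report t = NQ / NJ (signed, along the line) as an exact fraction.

Choose coordinates S = (0, 0), K = (1, 0), F = (0, 1).
1. N lies on line KS with KN:NS = 3:4 ⇒ N = (4/7, 0)
2. J lies on line FS with FJ:JS = 4:3 ⇒ J = (0, 3/7)
3. D lies on line NJ with ND:DJ = 1:3 ⇒ D = (3/7, 3/28)
through F parallel to DK: direction (4/7, -3/28); meets NJ at Q = (-64/63, 25/21)
Q = N + t·(J−N) with t = 25/9

t = 25/9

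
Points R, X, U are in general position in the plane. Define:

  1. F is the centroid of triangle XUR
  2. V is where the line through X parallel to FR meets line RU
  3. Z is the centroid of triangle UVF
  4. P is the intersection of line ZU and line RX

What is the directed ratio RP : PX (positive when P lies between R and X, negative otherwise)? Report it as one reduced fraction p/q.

RP:PX = 1/7

Set R = (0, 0), X = (1, 0), U = (0, 1); any affine frame gives the same invariant.
1. F is the centroid of triangle XUR ⇒ F = (1/3, 1/3)
2. V is where the line through X parallel to FR meets line RU ⇒ V = (0, -1)
3. Z is the centroid of triangle UVF ⇒ Z = (1/9, 1/9)
4. P is the intersection of line ZU and line RX ⇒ P = (1/8, 0)
P = R + t·(X−R) with t = 1/8, so RP:PX = t:(1−t) = 1/8:7/8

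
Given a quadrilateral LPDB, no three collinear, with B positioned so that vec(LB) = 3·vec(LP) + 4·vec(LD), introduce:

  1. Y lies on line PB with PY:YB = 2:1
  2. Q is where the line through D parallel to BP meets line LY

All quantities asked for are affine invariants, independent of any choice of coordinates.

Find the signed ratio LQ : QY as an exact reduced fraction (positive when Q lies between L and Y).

Choose coordinates L = (0, 0), P = (1, 0), D = (0, 1), B = (3, 4).
1. Y lies on line PB with PY:YB = 2:1 ⇒ Y = (7/3, 8/3)
2. Q is where the line through D parallel to BP meets line LY ⇒ Q = (-7/6, -4/3)
Q = L + t·(Y−L) with t = -1/2, so LQ:QY = t:(1−t) = -1/2:3/2

LQ:QY = -1/3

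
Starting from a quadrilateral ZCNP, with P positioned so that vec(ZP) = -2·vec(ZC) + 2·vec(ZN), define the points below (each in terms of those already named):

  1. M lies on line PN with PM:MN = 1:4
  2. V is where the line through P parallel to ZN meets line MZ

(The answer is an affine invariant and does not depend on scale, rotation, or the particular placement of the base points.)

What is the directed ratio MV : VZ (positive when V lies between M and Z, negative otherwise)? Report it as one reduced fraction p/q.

Work in coordinates with Z = (0, 0), C = (1, 0), N = (0, 1), P = (-2, 2).
1. M lies on line PN with PM:MN = 1:4 ⇒ M = (-8/5, 9/5)
2. V is where the line through P parallel to ZN meets line MZ ⇒ V = (-2, 9/4)
V = M + t·(Z−M) with t = -1/4, so MV:VZ = t:(1−t) = -1/4:5/4

MV:VZ = -1/5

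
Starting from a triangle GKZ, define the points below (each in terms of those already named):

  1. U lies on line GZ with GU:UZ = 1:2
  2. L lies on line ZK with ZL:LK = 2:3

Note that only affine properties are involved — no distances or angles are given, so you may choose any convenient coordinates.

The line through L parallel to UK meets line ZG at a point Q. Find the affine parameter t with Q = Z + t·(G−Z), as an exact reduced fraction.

Work in coordinates with G = (0, 0), K = (1, 0), Z = (0, 1).
1. U lies on line GZ with GU:UZ = 1:2 ⇒ U = (0, 1/3)
2. L lies on line ZK with ZL:LK = 2:3 ⇒ L = (2/5, 3/5)
through L parallel to UK: direction (1, -1/3); meets ZG at Q = (0, 11/15)
Q = Z + t·(G−Z) with t = 4/15

t = 4/15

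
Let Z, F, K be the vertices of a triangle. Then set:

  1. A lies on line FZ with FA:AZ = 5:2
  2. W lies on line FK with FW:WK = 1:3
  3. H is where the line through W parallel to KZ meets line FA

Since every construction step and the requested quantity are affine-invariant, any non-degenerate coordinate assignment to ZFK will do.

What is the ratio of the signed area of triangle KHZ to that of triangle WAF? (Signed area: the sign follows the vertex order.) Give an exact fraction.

[KHZ]:[WAF] = -21/5

Set Z = (0, 0), F = (1, 0), K = (0, 1); any affine frame gives the same invariant.
1. A lies on line FZ with FA:AZ = 5:2 ⇒ A = (2/7, 0)
2. W lies on line FK with FW:WK = 1:3 ⇒ W = (3/4, 1/4)
3. H is where the line through W parallel to KZ meets line FA ⇒ H = (3/4, 0)
2·[KHZ] = -3/4, 2·[WAF] = 5/28
[KHZ]:[WAF] = -3/4:5/28 = -21/5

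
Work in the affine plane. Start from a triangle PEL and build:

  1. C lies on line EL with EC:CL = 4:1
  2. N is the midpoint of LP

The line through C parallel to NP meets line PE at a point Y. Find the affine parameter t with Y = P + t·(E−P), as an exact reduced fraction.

t = 1/5

Work in coordinates with P = (0, 0), E = (1, 0), L = (0, 1).
1. C lies on line EL with EC:CL = 4:1 ⇒ C = (1/5, 4/5)
2. N is the midpoint of LP ⇒ N = (0, 1/2)
through C parallel to NP: direction (0, -1/2); meets PE at Y = (1/5, 0)
Y = P + t·(E−P) with t = 1/5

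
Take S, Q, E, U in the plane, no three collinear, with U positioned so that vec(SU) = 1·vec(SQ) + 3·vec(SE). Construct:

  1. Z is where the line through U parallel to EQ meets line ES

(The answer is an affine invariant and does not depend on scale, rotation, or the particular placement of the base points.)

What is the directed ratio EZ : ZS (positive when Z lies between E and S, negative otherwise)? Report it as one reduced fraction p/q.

EZ:ZS = -3/4

Choose coordinates S = (0, 0), Q = (1, 0), E = (0, 1), U = (1, 3).
1. Z is where the line through U parallel to EQ meets line ES ⇒ Z = (0, 4)
Z = E + t·(S−E) with t = -3, so EZ:ZS = t:(1−t) = -3:4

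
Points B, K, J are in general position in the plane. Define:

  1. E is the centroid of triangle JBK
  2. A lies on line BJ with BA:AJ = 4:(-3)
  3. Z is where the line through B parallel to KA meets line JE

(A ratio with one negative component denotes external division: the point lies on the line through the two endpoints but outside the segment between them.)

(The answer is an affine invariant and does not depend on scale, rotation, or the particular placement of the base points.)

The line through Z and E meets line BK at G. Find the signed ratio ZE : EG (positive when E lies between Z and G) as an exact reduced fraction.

Work in coordinates with B = (0, 0), K = (1, 0), J = (0, 1).
1. E is the centroid of triangle JBK ⇒ E = (1/3, 1/3)
2. A lies on line BJ with BA:AJ = 4:(-3) ⇒ A = (0, 4)
3. Z is where the line through B parallel to KA meets line JE ⇒ Z = (-1/2, 2)
line ZE meets BK at G = (1/2, 0)
E = Z + t·(G−Z) with t = 5/6, so ZE:EG = 5/6:1/6

ZE:EG = 5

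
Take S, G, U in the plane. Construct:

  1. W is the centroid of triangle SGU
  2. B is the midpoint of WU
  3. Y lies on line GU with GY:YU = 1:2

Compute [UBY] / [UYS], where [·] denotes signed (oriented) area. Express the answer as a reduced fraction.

[UBY]:[UYS] = -1/6

Work in coordinates with S = (0, 0), G = (1, 0), U = (0, 1).
1. W is the centroid of triangle SGU ⇒ W = (1/3, 1/3)
2. B is the midpoint of WU ⇒ B = (1/6, 2/3)
3. Y lies on line GU with GY:YU = 1:2 ⇒ Y = (2/3, 1/3)
2·[UBY] = 1/9, 2·[UYS] = -2/3
[UBY]:[UYS] = 1/9:-2/3 = -1/6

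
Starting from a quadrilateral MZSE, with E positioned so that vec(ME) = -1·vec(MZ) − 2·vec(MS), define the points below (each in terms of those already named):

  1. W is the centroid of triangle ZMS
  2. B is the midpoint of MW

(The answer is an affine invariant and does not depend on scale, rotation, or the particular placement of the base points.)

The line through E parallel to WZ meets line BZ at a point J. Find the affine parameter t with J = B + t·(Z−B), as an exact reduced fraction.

t = -11

Set M = (0, 0), Z = (1, 0), S = (0, 1), E = (-1, -2); any affine frame gives the same invariant.
1. W is the centroid of triangle ZMS ⇒ W = (1/3, 1/3)
2. B is the midpoint of MW ⇒ B = (1/6, 1/6)
through E parallel to WZ: direction (2/3, -1/3); meets BZ at J = (-9, 2)
J = B + t·(Z−B) with t = -11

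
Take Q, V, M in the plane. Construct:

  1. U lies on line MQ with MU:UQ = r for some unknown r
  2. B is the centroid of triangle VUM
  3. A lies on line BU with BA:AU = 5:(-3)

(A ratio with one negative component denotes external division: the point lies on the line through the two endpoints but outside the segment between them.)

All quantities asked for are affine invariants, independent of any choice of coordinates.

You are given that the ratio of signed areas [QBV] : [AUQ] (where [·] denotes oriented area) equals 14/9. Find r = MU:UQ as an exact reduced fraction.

Assign Q = (0, 0), V = (1, 0), M = (0, 1) — the answer is frame-independent, so this choice is without loss of generality.
1. With MU:UQ = r, write λ = r/(r+1) so U = M + λ·(Q−M); U is affine-linear in λ
2. B is the centroid of triangle VUM ⇒ B is an affine combination of earlier points and hence also affine-linear in λ
3. A lies on line BU with BA:AU = 5:(-3) ⇒ A is an affine combination of earlier points and hence also affine-linear in λ
Every point depending on U is an affine combination of U and λ-independent points, so each such coordinate is linear in λ; the λ² term in each signed area is a multiple of (Q−M)×(Q−M) = 0, so 2·[QBV] and 2·[AUQ] are each linear in λ. Evaluating at λ=0 and λ=1:
  2·[QBV] = 1/3·λ − 2/3,   2·[AUQ] = 1/2·λ − 1/2
So [QBV]:[AUQ] = (1/3·λ − 2/3) / (1/2·λ − 1/2). Setting this equal to 14/9:
  1/3·λ − 2/3 = 14/9·(1/2·λ − 1/2)  ⇒  λ = 1/4
Then r = λ/(1−λ) = (1/4)/(3/4) = 1/3. Check: with r = 1/3, U = (0, 3/4) and [QBV]:[AUQ] = 14/9 as required.

r = 1/3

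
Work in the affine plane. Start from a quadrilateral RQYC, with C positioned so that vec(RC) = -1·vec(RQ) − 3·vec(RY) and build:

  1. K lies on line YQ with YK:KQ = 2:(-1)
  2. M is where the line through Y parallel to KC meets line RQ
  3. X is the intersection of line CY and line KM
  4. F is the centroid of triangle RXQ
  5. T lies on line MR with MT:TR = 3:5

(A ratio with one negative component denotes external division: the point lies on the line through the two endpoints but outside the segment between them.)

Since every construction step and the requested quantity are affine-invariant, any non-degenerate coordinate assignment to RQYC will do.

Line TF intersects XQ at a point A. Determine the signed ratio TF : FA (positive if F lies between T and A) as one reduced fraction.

Set R = (0, 0), Q = (1, 0), Y = (0, 1), C = (-1, -3); any affine frame gives the same invariant.
1. K lies on line YQ with YK:KQ = 2:(-1) ⇒ K = (2, -1)
2. M is where the line through Y parallel to KC meets line RQ ⇒ M = (-3/2, 0)
3. X is the intersection of line CY and line KM ⇒ X = (-1/3, -1/3)
4. F is the centroid of triangle RXQ ⇒ F = (2/9, -1/9)
5. T lies on line MR with MT:TR = 3:5 ⇒ T = (-15/16, 0)
line TF meets XQ at A = (107/231, -31/231)
F = T + t·(A−T) with t = 77/93, so TF:FA = 77/93:16/93

TF:FA = 77/16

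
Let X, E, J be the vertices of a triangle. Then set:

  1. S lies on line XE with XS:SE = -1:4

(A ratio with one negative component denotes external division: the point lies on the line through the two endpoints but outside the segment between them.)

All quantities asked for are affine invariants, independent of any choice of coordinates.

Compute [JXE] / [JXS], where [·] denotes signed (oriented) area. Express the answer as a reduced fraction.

[JXE]:[JXS] = -3

Choose coordinates X = (0, 0), E = (1, 0), J = (0, 1).
1. S lies on line XE with XS:SE = -1:4 ⇒ S = (-1/3, 0)
2·[JXE] = 1, 2·[JXS] = -1/3
[JXE]:[JXS] = 1:-1/3 = -3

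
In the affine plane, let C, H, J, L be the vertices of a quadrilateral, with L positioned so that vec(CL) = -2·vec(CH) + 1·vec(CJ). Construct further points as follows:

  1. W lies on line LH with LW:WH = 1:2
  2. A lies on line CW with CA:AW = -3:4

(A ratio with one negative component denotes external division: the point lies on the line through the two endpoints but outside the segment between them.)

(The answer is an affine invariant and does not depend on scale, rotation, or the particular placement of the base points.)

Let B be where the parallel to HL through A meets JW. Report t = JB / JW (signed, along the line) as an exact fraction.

Work in coordinates with C = (0, 0), H = (1, 0), J = (0, 1), L = (-2, 1).
1. W lies on line LH with LW:WH = 1:2 ⇒ W = (-1, 2/3)
2. A lies on line CW with CA:AW = -3:4 ⇒ A = (3, -2)
through A parallel to HL: direction (-3, 1); meets JW at B = (-3, 0)
B = J + t·(W−J) with t = 3

t = 3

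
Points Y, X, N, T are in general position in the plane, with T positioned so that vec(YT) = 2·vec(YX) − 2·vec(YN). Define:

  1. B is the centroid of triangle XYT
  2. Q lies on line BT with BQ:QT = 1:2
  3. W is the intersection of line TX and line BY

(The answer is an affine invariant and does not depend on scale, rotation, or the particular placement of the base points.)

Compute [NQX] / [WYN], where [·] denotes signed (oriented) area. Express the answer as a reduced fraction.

[NQX]:[WYN] = -14/27

Choose coordinates Y = (0, 0), X = (1, 0), N = (0, 1), T = (2, -2).
1. B is the centroid of triangle XYT ⇒ B = (1, -2/3)
2. Q lies on line BT with BQ:QT = 1:2 ⇒ Q = (4/3, -10/9)
3. W is the intersection of line TX and line BY ⇒ W = (3/2, -1)
2·[NQX] = 7/9, 2·[WYN] = -3/2
[NQX]:[WYN] = 7/9:-3/2 = -14/27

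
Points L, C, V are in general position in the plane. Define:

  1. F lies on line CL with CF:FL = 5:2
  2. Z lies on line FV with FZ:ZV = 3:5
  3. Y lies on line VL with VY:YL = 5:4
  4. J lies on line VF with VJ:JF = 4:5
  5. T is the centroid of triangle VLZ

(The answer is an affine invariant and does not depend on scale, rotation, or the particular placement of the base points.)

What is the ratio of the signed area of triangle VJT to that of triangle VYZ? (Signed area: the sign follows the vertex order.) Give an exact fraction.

Work in coordinates with L = (0, 0), C = (1, 0), V = (0, 1).
1. F lies on line CL with CF:FL = 5:2 ⇒ F = (2/7, 0)
2. Z lies on line FV with FZ:ZV = 3:5 ⇒ Z = (5/28, 3/8)
3. Y lies on line VL with VY:YL = 5:4 ⇒ Y = (0, 4/9)
4. J lies on line VF with VJ:JF = 4:5 ⇒ J = (8/63, 5/9)
5. T is the centroid of triangle VLZ ⇒ T = (5/84, 11/24)
2·[VJT] = -8/189, 2·[VYZ] = 25/252
[VJT]:[VYZ] = -8/189:25/252 = -32/75

[VJT]:[VYZ] = -32/75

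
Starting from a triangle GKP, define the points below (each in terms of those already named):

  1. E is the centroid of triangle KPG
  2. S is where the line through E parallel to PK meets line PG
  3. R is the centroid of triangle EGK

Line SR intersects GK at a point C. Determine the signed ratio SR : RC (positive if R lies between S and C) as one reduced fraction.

Work in coordinates with G = (0, 0), K = (1, 0), P = (0, 1).
1. E is the centroid of triangle KPG ⇒ E = (1/3, 1/3)
2. S is where the line through E parallel to PK meets line PG ⇒ S = (0, 2/3)
3. R is the centroid of triangle EGK ⇒ R = (4/9, 1/9)
line SR meets GK at C = (8/15, 0)
R = S + t·(C−S) with t = 5/6, so SR:RC = 5/6:1/6

SR:RC = 5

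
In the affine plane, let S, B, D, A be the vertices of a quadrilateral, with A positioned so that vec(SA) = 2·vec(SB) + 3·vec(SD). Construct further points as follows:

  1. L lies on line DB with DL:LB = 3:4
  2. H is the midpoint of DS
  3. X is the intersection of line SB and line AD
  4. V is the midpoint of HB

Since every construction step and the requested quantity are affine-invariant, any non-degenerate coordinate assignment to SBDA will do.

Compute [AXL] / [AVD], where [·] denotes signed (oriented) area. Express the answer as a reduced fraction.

[AXL]:[AVD] = -36/35

Assign S = (0, 0), B = (1, 0), D = (0, 1), A = (2, 3) — the answer is frame-independent, so this choice is without loss of generality.
1. L lies on line DB with DL:LB = 3:4 ⇒ L = (3/7, 4/7)
2. H is the midpoint of DS ⇒ H = (0, 1/2)
3. X is the intersection of line SB and line AD ⇒ X = (-1, 0)
4. V is the midpoint of HB ⇒ V = (1/2, 1/4)
2·[AXL] = 18/7, 2·[AVD] = -5/2
[AXL]:[AVD] = 18/7:-5/2 = -36/35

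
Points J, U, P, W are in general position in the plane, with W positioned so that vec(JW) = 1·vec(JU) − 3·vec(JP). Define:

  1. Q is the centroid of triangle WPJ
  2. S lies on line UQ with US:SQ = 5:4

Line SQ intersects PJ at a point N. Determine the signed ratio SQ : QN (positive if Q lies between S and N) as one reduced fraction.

Assign J = (0, 0), U = (1, 0), P = (0, 1), W = (1, -3) — the answer is frame-independent, so this choice is without loss of generality.
1. Q is the centroid of triangle WPJ ⇒ Q = (1/3, -2/3)
2. S lies on line UQ with US:SQ = 5:4 ⇒ S = (17/27, -10/27)
line SQ meets PJ at N = (0, -1)
Q = S + t·(N−S) with t = 8/17, so SQ:QN = 8/17:9/17

SQ:QN = 8/9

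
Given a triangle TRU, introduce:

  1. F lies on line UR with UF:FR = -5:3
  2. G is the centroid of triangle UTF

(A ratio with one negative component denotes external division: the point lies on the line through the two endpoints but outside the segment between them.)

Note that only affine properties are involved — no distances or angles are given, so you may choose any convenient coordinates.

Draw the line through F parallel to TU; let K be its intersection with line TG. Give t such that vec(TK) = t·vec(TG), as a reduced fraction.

t = 3

Work in coordinates with T = (0, 0), R = (1, 0), U = (0, 1).
1. F lies on line UR with UF:FR = -5:3 ⇒ F = (5/2, -3/2)
2. G is the centroid of triangle UTF ⇒ G = (5/6, -1/6)
through F parallel to TU: direction (0, 1); meets TG at K = (5/2, -1/2)
K = T + t·(G−T) with t = 3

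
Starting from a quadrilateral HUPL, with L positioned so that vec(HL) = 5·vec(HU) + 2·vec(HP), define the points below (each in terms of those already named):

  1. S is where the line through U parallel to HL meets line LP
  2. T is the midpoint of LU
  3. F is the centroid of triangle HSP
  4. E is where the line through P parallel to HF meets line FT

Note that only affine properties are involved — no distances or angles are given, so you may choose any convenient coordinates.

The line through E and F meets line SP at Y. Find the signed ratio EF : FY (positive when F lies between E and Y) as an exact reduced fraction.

EF:FY = -7/4

Set H = (0, 0), U = (1, 0), P = (0, 1), L = (5, 2); any affine frame gives the same invariant.
1. S is where the line through U parallel to HL meets line LP ⇒ S = (7, 12/5)
2. T is the midpoint of LU ⇒ T = (3, 1)
3. F is the centroid of triangle HSP ⇒ F = (7/3, 17/15)
4. E is where the line through P parallel to HF meets line FT ⇒ E = (7/8, 57/40)
line EF meets SP at Y = (3/2, 13/10)
F = E + t·(Y−E) with t = 7/3, so EF:FY = 7/3:-4/3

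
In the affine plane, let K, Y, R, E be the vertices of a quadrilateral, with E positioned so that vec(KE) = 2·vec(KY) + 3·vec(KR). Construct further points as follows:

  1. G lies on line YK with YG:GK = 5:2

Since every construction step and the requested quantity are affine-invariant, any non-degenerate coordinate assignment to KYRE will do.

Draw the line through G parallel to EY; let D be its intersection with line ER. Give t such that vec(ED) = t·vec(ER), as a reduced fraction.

t = 15/28

Set K = (0, 0), Y = (1, 0), R = (0, 1), E = (2, 3); any affine frame gives the same invariant.
1. G lies on line YK with YG:GK = 5:2 ⇒ G = (2/7, 0)
through G parallel to EY: direction (-1, -3); meets ER at D = (13/14, 27/14)
D = E + t·(R−E) with t = 15/28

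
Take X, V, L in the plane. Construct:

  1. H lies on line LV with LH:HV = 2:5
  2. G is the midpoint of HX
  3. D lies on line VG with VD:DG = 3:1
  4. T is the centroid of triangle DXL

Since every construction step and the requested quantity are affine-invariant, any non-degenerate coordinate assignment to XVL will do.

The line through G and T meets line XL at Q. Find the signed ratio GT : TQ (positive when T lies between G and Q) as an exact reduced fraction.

GT:TQ = 1/5

Assign X = (0, 0), V = (1, 0), L = (0, 1) — the answer is frame-independent, so this choice is without loss of generality.
1. H lies on line LV with LH:HV = 2:5 ⇒ H = (2/7, 5/7)
2. G is the midpoint of HX ⇒ G = (1/7, 5/14)
3. D lies on line VG with VD:DG = 3:1 ⇒ D = (5/14, 15/56)
4. T is the centroid of triangle DXL ⇒ T = (5/42, 71/168)
line GT meets XL at Q = (0, 3/4)
T = G + t·(Q−G) with t = 1/6, so GT:TQ = 1/6:5/6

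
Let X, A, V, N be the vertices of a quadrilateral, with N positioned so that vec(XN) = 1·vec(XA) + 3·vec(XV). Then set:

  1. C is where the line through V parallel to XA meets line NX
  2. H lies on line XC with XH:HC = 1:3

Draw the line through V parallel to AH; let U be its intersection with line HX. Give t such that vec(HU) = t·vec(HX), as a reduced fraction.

t = -8/3

Work in coordinates with X = (0, 0), A = (1, 0), V = (0, 1), N = (1, 3).
1. C is where the line through V parallel to XA meets line NX ⇒ C = (1/3, 1)
2. H lies on line XC with XH:HC = 1:3 ⇒ H = (1/12, 1/4)
through V parallel to AH: direction (-11/12, 1/4); meets HX at U = (11/36, 11/12)
U = H + t·(X−H) with t = -8/3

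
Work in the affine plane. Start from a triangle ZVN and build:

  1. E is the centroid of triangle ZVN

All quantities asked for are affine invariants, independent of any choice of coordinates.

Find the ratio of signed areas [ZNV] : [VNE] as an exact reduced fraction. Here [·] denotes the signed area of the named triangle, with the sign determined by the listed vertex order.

Work in coordinates with Z = (0, 0), V = (1, 0), N = (0, 1).
1. E is the centroid of triangle ZVN ⇒ E = (1/3, 1/3)
2·[ZNV] = -1, 2·[VNE] = 1/3
[ZNV]:[VNE] = -1:1/3 = -3

[ZNV]:[VNE] = -3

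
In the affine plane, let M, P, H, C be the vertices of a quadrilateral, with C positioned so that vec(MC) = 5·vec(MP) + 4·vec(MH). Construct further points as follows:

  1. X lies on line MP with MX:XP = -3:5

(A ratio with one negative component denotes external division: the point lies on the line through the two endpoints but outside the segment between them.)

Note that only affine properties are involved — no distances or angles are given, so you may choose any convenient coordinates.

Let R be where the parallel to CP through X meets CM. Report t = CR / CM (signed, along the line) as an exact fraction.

t = 5/2

Set M = (0, 0), P = (1, 0), H = (0, 1), C = (5, 4); any affine frame gives the same invariant.
1. X lies on line MP with MX:XP = -3:5 ⇒ X = (-3/2, 0)
through X parallel to CP: direction (-4, -4); meets CM at R = (-15/2, -6)
R = C + t·(M−C) with t = 5/2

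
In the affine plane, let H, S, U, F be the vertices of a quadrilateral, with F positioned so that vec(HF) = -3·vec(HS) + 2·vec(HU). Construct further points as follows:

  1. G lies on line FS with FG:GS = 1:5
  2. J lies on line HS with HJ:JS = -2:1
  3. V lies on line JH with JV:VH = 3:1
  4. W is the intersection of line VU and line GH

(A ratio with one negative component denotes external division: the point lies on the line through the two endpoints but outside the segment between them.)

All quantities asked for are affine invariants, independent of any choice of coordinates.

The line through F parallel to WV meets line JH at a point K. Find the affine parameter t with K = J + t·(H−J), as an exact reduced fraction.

t = 2

Choose coordinates H = (0, 0), S = (1, 0), U = (0, 1), F = (-3, 2).
1. G lies on line FS with FG:GS = 1:5 ⇒ G = (-7/3, 5/3)
2. J lies on line HS with HJ:JS = -2:1 ⇒ J = (2, 0)
3. V lies on line JH with JV:VH = 3:1 ⇒ V = (1/2, 0)
4. W is the intersection of line VU and line GH ⇒ W = (7/9, -5/9)
through F parallel to WV: direction (-5/18, 5/9); meets JH at K = (-2, 0)
K = J + t·(H−J) with t = 2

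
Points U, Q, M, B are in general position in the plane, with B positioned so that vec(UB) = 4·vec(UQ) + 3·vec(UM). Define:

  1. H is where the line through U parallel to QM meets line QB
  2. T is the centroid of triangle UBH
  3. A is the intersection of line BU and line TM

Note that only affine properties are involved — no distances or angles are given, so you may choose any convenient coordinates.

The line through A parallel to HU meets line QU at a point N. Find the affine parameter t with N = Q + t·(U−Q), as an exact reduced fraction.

t = -32/31

Choose coordinates U = (0, 0), Q = (1, 0), M = (0, 1), B = (4, 3).
1. H is where the line through U parallel to QM meets line QB ⇒ H = (1/2, -1/2)
2. T is the centroid of triangle UBH ⇒ T = (3/2, 5/6)
3. A is the intersection of line BU and line TM ⇒ A = (36/31, 27/31)
through A parallel to HU: direction (-1/2, 1/2); meets QU at N = (63/31, 0)
N = Q + t·(U−Q) with t = -32/31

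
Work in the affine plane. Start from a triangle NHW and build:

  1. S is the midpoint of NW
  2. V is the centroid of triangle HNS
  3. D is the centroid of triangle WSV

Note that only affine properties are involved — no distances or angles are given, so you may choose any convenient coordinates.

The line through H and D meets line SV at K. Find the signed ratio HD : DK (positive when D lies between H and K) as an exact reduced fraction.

Choose coordinates N = (0, 0), H = (1, 0), W = (0, 1).
1. S is the midpoint of NW ⇒ S = (0, 1/2)
2. V is the centroid of triangle HNS ⇒ V = (1/3, 1/6)
3. D is the centroid of triangle WSV ⇒ D = (1/9, 5/9)
line HD meets SV at K = (-1/3, 5/6)
D = H + t·(K−H) with t = 2/3, so HD:DK = 2/3:1/3

HD:DK = 2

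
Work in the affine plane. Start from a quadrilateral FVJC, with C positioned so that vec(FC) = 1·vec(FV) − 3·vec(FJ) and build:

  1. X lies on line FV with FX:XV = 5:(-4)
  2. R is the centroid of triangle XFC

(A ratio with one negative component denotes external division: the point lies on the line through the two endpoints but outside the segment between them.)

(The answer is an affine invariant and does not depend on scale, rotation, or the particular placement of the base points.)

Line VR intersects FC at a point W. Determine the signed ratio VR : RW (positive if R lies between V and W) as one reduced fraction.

VR:RW = -2/5

Set F = (0, 0), V = (1, 0), J = (0, 1), C = (1, -3); any affine frame gives the same invariant.
1. X lies on line FV with FX:XV = 5:(-4) ⇒ X = (5, 0)
2. R is the centroid of triangle XFC ⇒ R = (2, -1)
line VR meets FC at W = (-1/2, 3/2)
R = V + t·(W−V) with t = -2/3, so VR:RW = -2/3:5/3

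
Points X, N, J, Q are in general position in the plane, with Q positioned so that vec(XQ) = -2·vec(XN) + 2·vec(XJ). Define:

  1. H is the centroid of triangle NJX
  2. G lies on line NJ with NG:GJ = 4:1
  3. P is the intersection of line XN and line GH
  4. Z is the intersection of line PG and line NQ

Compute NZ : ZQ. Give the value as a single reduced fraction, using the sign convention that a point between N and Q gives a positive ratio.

NZ:ZQ = 4/13

Choose coordinates X = (0, 0), N = (1, 0), J = (0, 1), Q = (-2, 2).
1. H is the centroid of triangle NJX ⇒ H = (1/3, 1/3)
2. G lies on line NJ with NG:GJ = 4:1 ⇒ G = (1/5, 4/5)
3. P is the intersection of line XN and line GH ⇒ P = (3/7, 0)
4. Z is the intersection of line PG and line NQ ⇒ Z = (5/17, 8/17)
Z = N + t·(Q−N) with t = 4/17, so NZ:ZQ = t:(1−t) = 4/17:13/17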